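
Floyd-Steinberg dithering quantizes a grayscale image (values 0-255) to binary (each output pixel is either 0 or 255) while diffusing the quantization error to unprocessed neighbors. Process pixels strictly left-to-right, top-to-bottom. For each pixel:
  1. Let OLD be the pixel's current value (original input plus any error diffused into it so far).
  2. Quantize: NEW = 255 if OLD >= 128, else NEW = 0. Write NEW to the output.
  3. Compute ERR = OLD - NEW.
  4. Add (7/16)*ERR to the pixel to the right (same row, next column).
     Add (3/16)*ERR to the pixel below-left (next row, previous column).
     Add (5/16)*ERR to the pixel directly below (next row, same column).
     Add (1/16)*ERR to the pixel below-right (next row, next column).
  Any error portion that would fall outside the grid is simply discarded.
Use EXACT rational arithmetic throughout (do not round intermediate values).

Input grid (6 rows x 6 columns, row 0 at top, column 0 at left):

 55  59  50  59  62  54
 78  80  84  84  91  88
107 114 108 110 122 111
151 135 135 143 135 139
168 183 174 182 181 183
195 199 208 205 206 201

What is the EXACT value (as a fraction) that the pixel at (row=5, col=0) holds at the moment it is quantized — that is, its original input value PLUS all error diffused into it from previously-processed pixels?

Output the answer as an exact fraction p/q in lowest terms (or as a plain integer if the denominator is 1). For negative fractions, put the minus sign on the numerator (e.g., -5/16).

(0,0): OLD=55 → NEW=0, ERR=55
(0,1): OLD=1329/16 → NEW=0, ERR=1329/16
(0,2): OLD=22103/256 → NEW=0, ERR=22103/256
(0,3): OLD=396385/4096 → NEW=0, ERR=396385/4096
(0,4): OLD=6837927/65536 → NEW=0, ERR=6837927/65536
(0,5): OLD=104488593/1048576 → NEW=0, ERR=104488593/1048576
(1,0): OLD=28355/256 → NEW=0, ERR=28355/256
(1,1): OLD=356437/2048 → NEW=255, ERR=-165803/2048
(1,2): OLD=6481401/65536 → NEW=0, ERR=6481401/65536
(1,3): OLD=47833285/262144 → NEW=255, ERR=-19013435/262144
(1,4): OLD=1956324975/16777216 → NEW=0, ERR=1956324975/16777216
(1,5): OLD=47426191705/268435456 → NEW=255, ERR=-21024849575/268435456
(2,0): OLD=4142967/32768 → NEW=0, ERR=4142967/32768
(2,1): OLD=177713805/1048576 → NEW=255, ERR=-89673075/1048576
(2,2): OLD=1389687527/16777216 → NEW=0, ERR=1389687527/16777216
(2,3): OLD=20349813615/134217728 → NEW=255, ERR=-13875707025/134217728
(2,4): OLD=403687803597/4294967296 → NEW=0, ERR=403687803597/4294967296
(2,5): OLD=9272507770475/68719476736 → NEW=255, ERR=-8250958797205/68719476736
(3,0): OLD=2927215111/16777216 → NEW=255, ERR=-1350974969/16777216
(3,1): OLD=12949188731/134217728 → NEW=0, ERR=12949188731/134217728
(3,2): OLD=191518420001/1073741824 → NEW=255, ERR=-82285745119/1073741824
(3,3): OLD=6869594603619/68719476736 → NEW=0, ERR=6869594603619/68719476736
(3,4): OLD=98479508937219/549755813888 → NEW=255, ERR=-41708223604221/549755813888
(3,5): OLD=652333051829581/8796093022208 → NEW=0, ERR=652333051829581/8796093022208
(4,0): OLD=345585820297/2147483648 → NEW=255, ERR=-202022509943/2147483648
(4,1): OLD=5242970383477/34359738368 → NEW=255, ERR=-3518762900363/34359738368
(4,2): OLD=142959672630991/1099511627776 → NEW=255, ERR=-137415792451889/1099511627776
(4,3): OLD=2454924936582827/17592186044416 → NEW=255, ERR=-2031082504743253/17592186044416
(4,4): OLD=35728692004254555/281474976710656 → NEW=0, ERR=35728692004254555/281474976710656
(4,5): OLD=1157278253645954461/4503599627370496 → NEW=255, ERR=8860348666477981/4503599627370496
(5,0): OLD=80484294211631/549755813888 → NEW=255, ERR=-59703438329809/549755813888
Target (5,0): original=195, with diffused error = 80484294211631/549755813888

Answer: 80484294211631/549755813888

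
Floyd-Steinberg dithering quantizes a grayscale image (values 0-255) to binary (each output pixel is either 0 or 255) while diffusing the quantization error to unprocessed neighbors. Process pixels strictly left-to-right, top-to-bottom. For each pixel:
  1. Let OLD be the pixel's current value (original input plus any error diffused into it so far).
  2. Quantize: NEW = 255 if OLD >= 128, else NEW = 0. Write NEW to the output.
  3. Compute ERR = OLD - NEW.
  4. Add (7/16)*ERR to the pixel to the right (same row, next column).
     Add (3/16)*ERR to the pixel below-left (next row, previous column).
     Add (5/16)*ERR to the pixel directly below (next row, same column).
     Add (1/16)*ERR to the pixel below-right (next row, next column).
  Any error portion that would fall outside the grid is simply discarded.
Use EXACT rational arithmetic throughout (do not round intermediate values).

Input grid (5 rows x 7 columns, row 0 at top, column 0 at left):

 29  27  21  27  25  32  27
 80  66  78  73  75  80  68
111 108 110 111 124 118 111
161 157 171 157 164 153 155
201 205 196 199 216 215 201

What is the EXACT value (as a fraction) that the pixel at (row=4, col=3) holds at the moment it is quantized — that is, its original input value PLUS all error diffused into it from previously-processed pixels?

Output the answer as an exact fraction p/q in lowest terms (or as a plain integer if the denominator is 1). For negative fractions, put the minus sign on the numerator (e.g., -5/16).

(0,0): OLD=29 → NEW=0, ERR=29
(0,1): OLD=635/16 → NEW=0, ERR=635/16
(0,2): OLD=9821/256 → NEW=0, ERR=9821/256
(0,3): OLD=179339/4096 → NEW=0, ERR=179339/4096
(0,4): OLD=2893773/65536 → NEW=0, ERR=2893773/65536
(0,5): OLD=53810843/1048576 → NEW=0, ERR=53810843/1048576
(0,6): OLD=829660733/16777216 → NEW=0, ERR=829660733/16777216
(1,0): OLD=24705/256 → NEW=0, ERR=24705/256
(1,1): OLD=265479/2048 → NEW=255, ERR=-256761/2048
(1,2): OLD=3003411/65536 → NEW=0, ERR=3003411/65536
(1,3): OLD=30778135/262144 → NEW=0, ERR=30778135/262144
(1,4): OLD=2558924133/16777216 → NEW=255, ERR=-1719265947/16777216
(1,5): OLD=8487315189/134217728 → NEW=0, ERR=8487315189/134217728
(1,6): OLD=245514311611/2147483648 → NEW=0, ERR=245514311611/2147483648
(2,0): OLD=3855165/32768 → NEW=0, ERR=3855165/32768
(2,1): OLD=141471471/1048576 → NEW=255, ERR=-125915409/1048576
(2,2): OLD=1442234765/16777216 → NEW=0, ERR=1442234765/16777216
(2,3): OLD=22676028773/134217728 → NEW=255, ERR=-11549491867/134217728
(2,4): OLD=78945621045/1073741824 → NEW=0, ERR=78945621045/1073741824
(2,5): OLD=6355149930791/34359738368 → NEW=255, ERR=-2406583353049/34359738368
(2,6): OLD=65990709487489/549755813888 → NEW=0, ERR=65990709487489/549755813888
(3,0): OLD=2940211949/16777216 → NEW=255, ERR=-1337978131/16777216
(3,1): OLD=14502917865/134217728 → NEW=0, ERR=14502917865/134217728
(3,2): OLD=237831935755/1073741824 → NEW=255, ERR=-35972229365/1073741824
(3,3): OLD=578148517437/4294967296 → NEW=255, ERR=-517068143043/4294967296
(3,4): OLD=63659016857325/549755813888 → NEW=0, ERR=63659016857325/549755813888
(3,5): OLD=918640484296343/4398046511104 → NEW=255, ERR=-202861376035177/4398046511104
(3,6): OLD=11818711425600969/70368744177664 → NEW=255, ERR=-6125318339703351/70368744177664
(4,0): OLD=421633841603/2147483648 → NEW=255, ERR=-125974488637/2147483648
(4,1): OLD=6935063797223/34359738368 → NEW=255, ERR=-1826669486617/34359738368
(4,2): OLD=80513007957737/549755813888 → NEW=255, ERR=-59674724583703/549755813888
(4,3): OLD=587167548461523/4398046511104 → NEW=255, ERR=-534334311869997/4398046511104
Target (4,3): original=199, with diffused error = 587167548461523/4398046511104

Answer: 587167548461523/4398046511104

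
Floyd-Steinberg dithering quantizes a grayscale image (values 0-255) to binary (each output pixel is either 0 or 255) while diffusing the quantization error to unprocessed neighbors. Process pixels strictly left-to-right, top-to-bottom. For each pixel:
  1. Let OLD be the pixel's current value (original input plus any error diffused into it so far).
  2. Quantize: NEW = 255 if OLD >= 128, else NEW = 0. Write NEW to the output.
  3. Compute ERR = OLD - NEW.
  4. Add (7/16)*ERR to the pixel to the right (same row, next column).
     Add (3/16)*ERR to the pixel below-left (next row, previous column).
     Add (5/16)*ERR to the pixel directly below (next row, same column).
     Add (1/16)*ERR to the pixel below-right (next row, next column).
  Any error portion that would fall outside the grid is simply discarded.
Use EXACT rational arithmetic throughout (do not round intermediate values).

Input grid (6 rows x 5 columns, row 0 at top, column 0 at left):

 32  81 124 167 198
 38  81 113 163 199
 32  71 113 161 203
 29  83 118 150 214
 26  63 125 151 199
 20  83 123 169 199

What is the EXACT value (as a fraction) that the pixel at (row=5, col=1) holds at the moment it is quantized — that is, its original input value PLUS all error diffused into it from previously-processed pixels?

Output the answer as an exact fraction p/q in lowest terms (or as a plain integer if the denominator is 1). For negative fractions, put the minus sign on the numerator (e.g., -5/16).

Answer: 87645786154303/549755813888

Derivation:
(0,0): OLD=32 → NEW=0, ERR=32
(0,1): OLD=95 → NEW=0, ERR=95
(0,2): OLD=2649/16 → NEW=255, ERR=-1431/16
(0,3): OLD=32735/256 → NEW=0, ERR=32735/256
(0,4): OLD=1040153/4096 → NEW=255, ERR=-4327/4096
(1,0): OLD=1053/16 → NEW=0, ERR=1053/16
(1,1): OLD=15963/128 → NEW=0, ERR=15963/128
(1,2): OLD=694375/4096 → NEW=255, ERR=-350105/4096
(1,3): OLD=2617779/16384 → NEW=255, ERR=-1560141/16384
(1,4): OLD=43254169/262144 → NEW=255, ERR=-23592551/262144
(2,0): OLD=155545/2048 → NEW=0, ERR=155545/2048
(2,1): OLD=8604019/65536 → NEW=255, ERR=-8107661/65536
(2,2): OLD=23178425/1048576 → NEW=0, ERR=23178425/1048576
(2,3): OLD=1991398139/16777216 → NEW=0, ERR=1991398139/16777216
(2,4): OLD=59284983837/268435456 → NEW=255, ERR=-9166057443/268435456
(3,0): OLD=30972921/1048576 → NEW=0, ERR=30972921/1048576
(3,1): OLD=554940405/8388608 → NEW=0, ERR=554940405/8388608
(3,2): OLD=45197456679/268435456 → NEW=255, ERR=-23253584601/268435456
(3,3): OLD=77402169723/536870912 → NEW=255, ERR=-59499912837/536870912
(3,4): OLD=1393810778847/8589934592 → NEW=255, ERR=-796622542113/8589934592
(4,0): OLD=6393398983/134217728 → NEW=0, ERR=6393398983/134217728
(4,1): OLD=387049304183/4294967296 → NEW=0, ERR=387049304183/4294967296
(4,2): OLD=8295124532473/68719476736 → NEW=0, ERR=8295124532473/68719476736
(4,3): OLD=160940324637239/1099511627776 → NEW=255, ERR=-119435140445641/1099511627776
(4,4): OLD=2033104791276801/17592186044416 → NEW=0, ERR=2033104791276801/17592186044416
(5,0): OLD=3558481284549/68719476736 → NEW=0, ERR=3558481284549/68719476736
(5,1): OLD=87645786154303/549755813888 → NEW=255, ERR=-52541946387137/549755813888
Target (5,1): original=83, with diffused error = 87645786154303/549755813888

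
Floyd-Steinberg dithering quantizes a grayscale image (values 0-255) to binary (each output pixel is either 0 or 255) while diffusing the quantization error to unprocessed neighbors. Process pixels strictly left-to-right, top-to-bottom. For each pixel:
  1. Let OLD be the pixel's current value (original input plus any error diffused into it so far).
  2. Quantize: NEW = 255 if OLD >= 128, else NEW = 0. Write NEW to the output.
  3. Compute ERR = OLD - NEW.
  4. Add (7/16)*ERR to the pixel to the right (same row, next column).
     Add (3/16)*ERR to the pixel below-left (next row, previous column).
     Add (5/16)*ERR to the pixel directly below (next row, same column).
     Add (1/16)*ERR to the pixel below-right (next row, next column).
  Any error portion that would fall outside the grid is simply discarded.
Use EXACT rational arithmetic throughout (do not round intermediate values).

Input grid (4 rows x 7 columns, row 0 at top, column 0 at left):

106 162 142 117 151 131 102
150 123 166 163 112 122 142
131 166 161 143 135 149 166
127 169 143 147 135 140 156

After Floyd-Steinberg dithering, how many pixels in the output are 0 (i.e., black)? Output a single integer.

Answer: 13

Derivation:
(0,0): OLD=106 → NEW=0, ERR=106
(0,1): OLD=1667/8 → NEW=255, ERR=-373/8
(0,2): OLD=15565/128 → NEW=0, ERR=15565/128
(0,3): OLD=348571/2048 → NEW=255, ERR=-173669/2048
(0,4): OLD=3732285/32768 → NEW=0, ERR=3732285/32768
(0,5): OLD=94807723/524288 → NEW=255, ERR=-38885717/524288
(0,6): OLD=583437997/8388608 → NEW=0, ERR=583437997/8388608
(1,0): OLD=22321/128 → NEW=255, ERR=-10319/128
(1,1): OLD=105047/1024 → NEW=0, ERR=105047/1024
(1,2): OLD=7538851/32768 → NEW=255, ERR=-816989/32768
(1,3): OLD=20256999/131072 → NEW=255, ERR=-13166361/131072
(1,4): OLD=708332373/8388608 → NEW=0, ERR=708332373/8388608
(1,5): OLD=10463905509/67108864 → NEW=255, ERR=-6648854811/67108864
(1,6): OLD=124289503435/1073741824 → NEW=0, ERR=124289503435/1073741824
(2,0): OLD=2048685/16384 → NEW=0, ERR=2048685/16384
(2,1): OLD=127428287/524288 → NEW=255, ERR=-6265153/524288
(2,2): OLD=1137138429/8388608 → NEW=255, ERR=-1001956611/8388608
(2,3): OLD=4941025621/67108864 → NEW=0, ERR=4941025621/67108864
(2,4): OLD=90593939621/536870912 → NEW=255, ERR=-46308142939/536870912
(2,5): OLD=1843113176439/17179869184 → NEW=0, ERR=1843113176439/17179869184
(2,6): OLD=66772578230961/274877906944 → NEW=255, ERR=-3321288039759/274877906944
(3,0): OLD=1374347357/8388608 → NEW=255, ERR=-764747683/8388608
(3,1): OLD=7435703449/67108864 → NEW=0, ERR=7435703449/67108864
(3,2): OLD=89768938907/536870912 → NEW=255, ERR=-47133143653/536870912
(3,3): OLD=231844938093/2147483648 → NEW=0, ERR=231844938093/2147483648
(3,4): OLD=49476773188701/274877906944 → NEW=255, ERR=-20617093082019/274877906944
(3,5): OLD=292591140395751/2199023255552 → NEW=255, ERR=-268159789770009/2199023255552
(3,6): OLD=3714710482461561/35184372088832 → NEW=0, ERR=3714710482461561/35184372088832
Output grid:
  Row 0: .#.#.#.  (4 black, running=4)
  Row 1: #.##.#.  (3 black, running=7)
  Row 2: .##.#.#  (3 black, running=10)
  Row 3: #.#.##.  (3 black, running=13)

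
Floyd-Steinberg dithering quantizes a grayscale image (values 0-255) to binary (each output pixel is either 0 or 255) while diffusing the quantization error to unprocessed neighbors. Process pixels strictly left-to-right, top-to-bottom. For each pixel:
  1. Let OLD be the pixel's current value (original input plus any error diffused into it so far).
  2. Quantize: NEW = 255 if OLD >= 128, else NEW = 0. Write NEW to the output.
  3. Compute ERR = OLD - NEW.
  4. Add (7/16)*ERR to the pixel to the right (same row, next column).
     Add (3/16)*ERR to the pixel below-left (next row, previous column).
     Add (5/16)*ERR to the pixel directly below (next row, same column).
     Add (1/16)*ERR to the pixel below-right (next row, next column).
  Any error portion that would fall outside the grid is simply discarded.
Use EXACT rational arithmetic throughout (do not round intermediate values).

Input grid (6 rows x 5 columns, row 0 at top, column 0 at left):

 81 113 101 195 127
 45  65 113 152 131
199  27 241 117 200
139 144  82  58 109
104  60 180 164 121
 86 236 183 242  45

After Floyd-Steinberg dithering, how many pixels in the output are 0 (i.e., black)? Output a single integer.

Answer: 16

Derivation:
(0,0): OLD=81 → NEW=0, ERR=81
(0,1): OLD=2375/16 → NEW=255, ERR=-1705/16
(0,2): OLD=13921/256 → NEW=0, ERR=13921/256
(0,3): OLD=896167/4096 → NEW=255, ERR=-148313/4096
(0,4): OLD=7284881/65536 → NEW=0, ERR=7284881/65536
(1,0): OLD=12885/256 → NEW=0, ERR=12885/256
(1,1): OLD=141267/2048 → NEW=0, ERR=141267/2048
(1,2): OLD=9615567/65536 → NEW=255, ERR=-7096113/65536
(1,3): OLD=30816035/262144 → NEW=0, ERR=30816035/262144
(1,4): OLD=901371657/4194304 → NEW=255, ERR=-168175863/4194304
(2,0): OLD=7460033/32768 → NEW=255, ERR=-895807/32768
(2,1): OLD=20383195/1048576 → NEW=0, ERR=20383195/1048576
(2,2): OLD=4060423505/16777216 → NEW=255, ERR=-217766575/16777216
(2,3): OLD=35908998243/268435456 → NEW=255, ERR=-32542043037/268435456
(2,4): OLD=608938501621/4294967296 → NEW=255, ERR=-486278158859/4294967296
(3,0): OLD=2249853489/16777216 → NEW=255, ERR=-2028336591/16777216
(3,1): OLD=12487526109/134217728 → NEW=0, ERR=12487526109/134217728
(3,2): OLD=417183326607/4294967296 → NEW=0, ERR=417183326607/4294967296
(3,3): OLD=348508346775/8589934592 → NEW=0, ERR=348508346775/8589934592
(3,4): OLD=11516277390099/137438953472 → NEW=0, ERR=11516277390099/137438953472
(4,0): OLD=179667414079/2147483648 → NEW=0, ERR=179667414079/2147483648
(4,1): OLD=9368812391231/68719476736 → NEW=255, ERR=-8154654176449/68719476736
(4,2): OLD=188961993583505/1099511627776 → NEW=255, ERR=-91413471499375/1099511627776
(4,3): OLD=2851459141698367/17592186044416 → NEW=255, ERR=-1634548299627713/17592186044416
(4,4): OLD=30700796708453945/281474976710656 → NEW=0, ERR=30700796708453945/281474976710656
(5,0): OLD=98840823712029/1099511627776 → NEW=0, ERR=98840823712029/1099511627776
(5,1): OLD=2004509319930391/8796093022208 → NEW=255, ERR=-238494400732649/8796093022208
(5,2): OLD=33866685039788879/281474976710656 → NEW=0, ERR=33866685039788879/281474976710656
(5,3): OLD=316218645638371745/1125899906842624 → NEW=255, ERR=29114169393502625/1125899906842624
(5,4): OLD=1523851961674112923/18014398509481984 → NEW=0, ERR=1523851961674112923/18014398509481984
Output grid:
  Row 0: .#.#.  (3 black, running=3)
  Row 1: ..#.#  (3 black, running=6)
  Row 2: #.###  (1 black, running=7)
  Row 3: #....  (4 black, running=11)
  Row 4: .###.  (2 black, running=13)
  Row 5: .#.#.  (3 black, running=16)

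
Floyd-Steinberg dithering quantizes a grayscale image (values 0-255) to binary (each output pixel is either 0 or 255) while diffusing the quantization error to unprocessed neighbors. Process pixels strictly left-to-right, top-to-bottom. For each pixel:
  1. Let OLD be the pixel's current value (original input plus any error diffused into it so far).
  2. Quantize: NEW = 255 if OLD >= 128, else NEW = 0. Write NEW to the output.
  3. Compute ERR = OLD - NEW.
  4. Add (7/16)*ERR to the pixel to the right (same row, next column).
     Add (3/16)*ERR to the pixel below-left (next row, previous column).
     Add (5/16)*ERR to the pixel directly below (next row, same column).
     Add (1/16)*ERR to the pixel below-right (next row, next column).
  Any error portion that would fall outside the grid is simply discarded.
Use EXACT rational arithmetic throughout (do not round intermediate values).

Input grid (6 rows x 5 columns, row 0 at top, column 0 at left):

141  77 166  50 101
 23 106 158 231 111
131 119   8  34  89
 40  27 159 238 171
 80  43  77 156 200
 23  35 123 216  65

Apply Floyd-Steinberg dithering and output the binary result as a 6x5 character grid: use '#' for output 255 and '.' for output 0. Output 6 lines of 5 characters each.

(0,0): OLD=141 → NEW=255, ERR=-114
(0,1): OLD=217/8 → NEW=0, ERR=217/8
(0,2): OLD=22767/128 → NEW=255, ERR=-9873/128
(0,3): OLD=33289/2048 → NEW=0, ERR=33289/2048
(0,4): OLD=3542591/32768 → NEW=0, ERR=3542591/32768
(1,0): OLD=-965/128 → NEW=0, ERR=-965/128
(1,1): OLD=91741/1024 → NEW=0, ERR=91741/1024
(1,2): OLD=5827297/32768 → NEW=255, ERR=-2528543/32768
(1,3): OLD=28543533/131072 → NEW=255, ERR=-4879827/131072
(1,4): OLD=271607399/2097152 → NEW=255, ERR=-263166361/2097152
(2,0): OLD=2382927/16384 → NEW=255, ERR=-1794993/16384
(2,1): OLD=44106261/524288 → NEW=0, ERR=44106261/524288
(2,2): OLD=161982719/8388608 → NEW=0, ERR=161982719/8388608
(2,3): OLD=330433805/134217728 → NEW=0, ERR=330433805/134217728
(2,4): OLD=104228902939/2147483648 → NEW=0, ERR=104228902939/2147483648
(3,0): OLD=180664223/8388608 → NEW=0, ERR=180664223/8388608
(3,1): OLD=3991970419/67108864 → NEW=0, ERR=3991970419/67108864
(3,2): OLD=422578607649/2147483648 → NEW=255, ERR=-125029722591/2147483648
(3,3): OLD=960374832841/4294967296 → NEW=255, ERR=-134841827639/4294967296
(3,4): OLD=11860000639533/68719476736 → NEW=255, ERR=-5663465928147/68719476736
(4,0): OLD=105101826097/1073741824 → NEW=0, ERR=105101826097/1073741824
(4,1): OLD=3258770455537/34359738368 → NEW=0, ERR=3258770455537/34359738368
(4,2): OLD=53947898042047/549755813888 → NEW=0, ERR=53947898042047/549755813888
(4,3): OLD=1495596236810993/8796093022208 → NEW=255, ERR=-747407483852047/8796093022208
(4,4): OLD=19014871027082519/140737488355328 → NEW=255, ERR=-16873188503526121/140737488355328
(5,0): OLD=39236987261555/549755813888 → NEW=0, ERR=39236987261555/549755813888
(5,1): OLD=529439816069465/4398046511104 → NEW=0, ERR=529439816069465/4398046511104
(5,2): OLD=27630723121102945/140737488355328 → NEW=255, ERR=-8257336409505695/140737488355328
(5,3): OLD=82996475642373903/562949953421312 → NEW=255, ERR=-60555762480060657/562949953421312
(5,4): OLD=-223720234839313547/9007199254740992 → NEW=0, ERR=-223720234839313547/9007199254740992
Row 0: #.#..
Row 1: ..###
Row 2: #....
Row 3: ..###
Row 4: ...##
Row 5: ..##.

Answer: #.#..
..###
#....
..###
...##
..##.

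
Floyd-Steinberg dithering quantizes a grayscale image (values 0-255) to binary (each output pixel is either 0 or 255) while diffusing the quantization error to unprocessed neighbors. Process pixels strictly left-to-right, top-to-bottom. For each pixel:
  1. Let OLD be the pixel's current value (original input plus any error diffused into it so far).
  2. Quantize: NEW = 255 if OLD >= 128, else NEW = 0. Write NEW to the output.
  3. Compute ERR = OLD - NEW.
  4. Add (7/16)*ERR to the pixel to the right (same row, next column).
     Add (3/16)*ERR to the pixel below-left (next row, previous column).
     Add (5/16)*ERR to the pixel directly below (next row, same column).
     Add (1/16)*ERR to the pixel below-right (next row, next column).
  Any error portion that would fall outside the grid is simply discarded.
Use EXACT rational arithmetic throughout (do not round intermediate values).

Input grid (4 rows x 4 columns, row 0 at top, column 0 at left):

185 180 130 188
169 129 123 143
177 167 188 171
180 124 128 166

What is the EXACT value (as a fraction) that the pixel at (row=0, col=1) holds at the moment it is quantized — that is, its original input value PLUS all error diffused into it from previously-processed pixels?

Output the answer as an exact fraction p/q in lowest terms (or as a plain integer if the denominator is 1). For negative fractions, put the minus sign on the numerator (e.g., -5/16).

Answer: 1195/8

Derivation:
(0,0): OLD=185 → NEW=255, ERR=-70
(0,1): OLD=1195/8 → NEW=255, ERR=-845/8
Target (0,1): original=180, with diffused error = 1195/8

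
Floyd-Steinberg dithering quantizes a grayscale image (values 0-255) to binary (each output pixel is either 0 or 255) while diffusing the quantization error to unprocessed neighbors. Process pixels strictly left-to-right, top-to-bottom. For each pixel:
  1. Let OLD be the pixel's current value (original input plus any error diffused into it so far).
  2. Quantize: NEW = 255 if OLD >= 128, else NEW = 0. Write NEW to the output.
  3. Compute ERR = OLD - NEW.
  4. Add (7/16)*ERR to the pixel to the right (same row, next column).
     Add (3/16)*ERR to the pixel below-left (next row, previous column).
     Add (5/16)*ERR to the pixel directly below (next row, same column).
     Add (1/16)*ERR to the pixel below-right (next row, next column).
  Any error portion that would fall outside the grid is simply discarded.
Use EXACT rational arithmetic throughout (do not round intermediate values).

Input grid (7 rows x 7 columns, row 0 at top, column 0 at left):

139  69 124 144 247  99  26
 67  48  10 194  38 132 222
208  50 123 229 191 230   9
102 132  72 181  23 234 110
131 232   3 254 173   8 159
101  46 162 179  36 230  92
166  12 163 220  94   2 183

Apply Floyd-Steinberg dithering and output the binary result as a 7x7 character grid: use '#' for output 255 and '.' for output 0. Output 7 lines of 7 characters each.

Answer: #.#.#..
...#.##
#.####.
.#.#.#.
##.#..#
...#.#.
#.##..#

Derivation:
(0,0): OLD=139 → NEW=255, ERR=-116
(0,1): OLD=73/4 → NEW=0, ERR=73/4
(0,2): OLD=8447/64 → NEW=255, ERR=-7873/64
(0,3): OLD=92345/1024 → NEW=0, ERR=92345/1024
(0,4): OLD=4693263/16384 → NEW=255, ERR=515343/16384
(0,5): OLD=29559657/262144 → NEW=0, ERR=29559657/262144
(0,6): OLD=315969503/4194304 → NEW=0, ERR=315969503/4194304
(1,0): OLD=2187/64 → NEW=0, ERR=2187/64
(1,1): OLD=19629/512 → NEW=0, ERR=19629/512
(1,2): OLD=104529/16384 → NEW=0, ERR=104529/16384
(1,3): OLD=14626445/65536 → NEW=255, ERR=-2085235/65536
(1,4): OLD=254543703/4194304 → NEW=0, ERR=254543703/4194304
(1,5): OLD=7042392423/33554432 → NEW=255, ERR=-1513987737/33554432
(1,6): OLD=125009844521/536870912 → NEW=255, ERR=-11892238039/536870912
(2,0): OLD=1850303/8192 → NEW=255, ERR=-238657/8192
(2,1): OLD=13780101/262144 → NEW=0, ERR=13780101/262144
(2,2): OLD=605749647/4194304 → NEW=255, ERR=-463797873/4194304
(2,3): OLD=6122230039/33554432 → NEW=255, ERR=-2434150121/33554432
(2,4): OLD=45037718967/268435456 → NEW=255, ERR=-23413322313/268435456
(2,5): OLD=1523684304685/8589934592 → NEW=255, ERR=-666749016275/8589934592
(2,6): OLD=-4769252436469/137438953472 → NEW=0, ERR=-4769252436469/137438953472
(3,0): OLD=430974191/4194304 → NEW=0, ERR=430974191/4194304
(3,1): OLD=5732005731/33554432 → NEW=255, ERR=-2824374429/33554432
(3,2): OLD=-2603213847/268435456 → NEW=0, ERR=-2603213847/268435456
(3,3): OLD=140469386999/1073741824 → NEW=255, ERR=-133334778121/1073741824
(3,4): OLD=-10675172694801/137438953472 → NEW=0, ERR=-10675172694801/137438953472
(3,5): OLD=180104966649949/1099511627776 → NEW=255, ERR=-100270498432931/1099511627776
(3,6): OLD=957133004313283/17592186044416 → NEW=0, ERR=957133004313283/17592186044416
(4,0): OLD=79095933825/536870912 → NEW=255, ERR=-57806148735/536870912
(4,1): OLD=1401817243245/8589934592 → NEW=255, ERR=-788616077715/8589934592
(4,2): OLD=-9447584427837/137438953472 → NEW=0, ERR=-9447584427837/137438953472
(4,3): OLD=186863097171921/1099511627776 → NEW=255, ERR=-93512367910959/1099511627776
(4,4): OLD=762254197210259/8796093022208 → NEW=0, ERR=762254197210259/8796093022208
(4,5): OLD=6406695607999715/281474976710656 → NEW=0, ERR=6406695607999715/281474976710656
(4,6): OLD=811820602754139173/4503599627370496 → NEW=255, ERR=-336597302225337307/4503599627370496
(5,0): OLD=6890994168727/137438953472 → NEW=0, ERR=6890994168727/137438953472
(5,1): OLD=21580807679805/1099511627776 → NEW=0, ERR=21580807679805/1099511627776
(5,2): OLD=1120808227080075/8796093022208 → NEW=0, ERR=1120808227080075/8796093022208
(5,3): OLD=15489645238487543/70368744177664 → NEW=255, ERR=-2454384526816777/70368744177664
(5,4): OLD=210648412026903181/4503599627370496 → NEW=0, ERR=210648412026903181/4503599627370496
(5,5): OLD=8970401701923682717/36028797018963968 → NEW=255, ERR=-216941537912129123/36028797018963968
(5,6): OLD=38871963395340528275/576460752303423488 → NEW=0, ERR=38871963395340528275/576460752303423488
(6,0): OLD=3260685073161551/17592186044416 → NEW=255, ERR=-1225322368164529/17592186044416
(6,1): OLD=4133804373838075/281474976710656 → NEW=0, ERR=4133804373838075/281474976710656
(6,2): OLD=918424758655298129/4503599627370496 → NEW=255, ERR=-229993146324178351/4503599627370496
(6,3): OLD=7331557331919618383/36028797018963968 → NEW=255, ERR=-1855785907916193457/36028797018963968
(6,4): OLD=5964409543839750465/72057594037927936 → NEW=0, ERR=5964409543839750465/72057594037927936
(6,5): OLD=478677242421230439809/9223372036854775808 → NEW=0, ERR=478677242421230439809/9223372036854775808
(6,6): OLD=33410994058781133850999/147573952589676412928 → NEW=255, ERR=-4220363851586351445641/147573952589676412928
Row 0: #.#.#..
Row 1: ...#.##
Row 2: #.####.
Row 3: .#.#.#.
Row 4: ##.#..#
Row 5: ...#.#.
Row 6: #.##..#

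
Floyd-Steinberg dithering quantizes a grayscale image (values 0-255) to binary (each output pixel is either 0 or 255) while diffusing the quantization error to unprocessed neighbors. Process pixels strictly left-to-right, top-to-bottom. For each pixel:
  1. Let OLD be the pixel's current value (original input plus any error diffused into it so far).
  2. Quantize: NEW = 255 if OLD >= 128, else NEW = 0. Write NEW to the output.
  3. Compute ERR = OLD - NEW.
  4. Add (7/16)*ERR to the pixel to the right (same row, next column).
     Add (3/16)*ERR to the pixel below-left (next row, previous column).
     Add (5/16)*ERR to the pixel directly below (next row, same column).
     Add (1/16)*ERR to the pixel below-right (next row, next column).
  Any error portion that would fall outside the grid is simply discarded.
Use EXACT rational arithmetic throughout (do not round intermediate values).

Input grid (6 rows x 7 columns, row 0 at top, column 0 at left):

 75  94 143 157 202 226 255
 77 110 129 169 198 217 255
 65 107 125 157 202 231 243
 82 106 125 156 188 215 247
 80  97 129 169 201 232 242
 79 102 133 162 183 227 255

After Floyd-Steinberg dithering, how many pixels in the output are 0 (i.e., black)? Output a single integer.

Answer: 15

Derivation:
(0,0): OLD=75 → NEW=0, ERR=75
(0,1): OLD=2029/16 → NEW=0, ERR=2029/16
(0,2): OLD=50811/256 → NEW=255, ERR=-14469/256
(0,3): OLD=541789/4096 → NEW=255, ERR=-502691/4096
(0,4): OLD=9719435/65536 → NEW=255, ERR=-6992245/65536
(0,5): OLD=188032461/1048576 → NEW=255, ERR=-79354419/1048576
(0,6): OLD=3722709147/16777216 → NEW=255, ERR=-555480933/16777216
(1,0): OLD=31799/256 → NEW=0, ERR=31799/256
(1,1): OLD=405633/2048 → NEW=255, ERR=-116607/2048
(1,2): OLD=4675477/65536 → NEW=0, ERR=4675477/65536
(1,3): OLD=36260401/262144 → NEW=255, ERR=-30586319/262144
(1,4): OLD=1539340083/16777216 → NEW=0, ERR=1539340083/16777216
(1,5): OLD=29610531747/134217728 → NEW=255, ERR=-4614988893/134217728
(1,6): OLD=482926805037/2147483648 → NEW=255, ERR=-64681525203/2147483648
(2,0): OLD=3052059/32768 → NEW=0, ERR=3052059/32768
(2,1): OLD=158436313/1048576 → NEW=255, ERR=-108950567/1048576
(2,2): OLD=1281797579/16777216 → NEW=0, ERR=1281797579/16777216
(2,3): OLD=23572134963/134217728 → NEW=255, ERR=-10653385677/134217728
(2,4): OLD=195643219235/1073741824 → NEW=255, ERR=-78160945885/1073741824
(2,5): OLD=6476638164193/34359738368 → NEW=255, ERR=-2285095119647/34359738368
(2,6): OLD=111239037764407/549755813888 → NEW=255, ERR=-28948694777033/549755813888
(3,0): OLD=1537209451/16777216 → NEW=0, ERR=1537209451/16777216
(3,1): OLD=17953313039/134217728 → NEW=255, ERR=-16272207601/134217728
(3,2): OLD=79948038173/1073741824 → NEW=0, ERR=79948038173/1073741824
(3,3): OLD=665278160059/4294967296 → NEW=255, ERR=-429938500421/4294967296
(3,4): OLD=57189233553515/549755813888 → NEW=0, ERR=57189233553515/549755813888
(3,5): OLD=990906268226673/4398046511104 → NEW=255, ERR=-130595592104847/4398046511104
(3,6): OLD=15016470700752943/70368744177664 → NEW=255, ERR=-2927559064551377/70368744177664
(4,0): OLD=184470447077/2147483648 → NEW=0, ERR=184470447077/2147483648
(4,1): OLD=3998862181921/34359738368 → NEW=0, ERR=3998862181921/34359738368
(4,2): OLD=97218012216719/549755813888 → NEW=255, ERR=-42969720324721/549755813888
(4,3): OLD=561546067207893/4398046511104 → NEW=0, ERR=561546067207893/4398046511104
(4,4): OLD=9765232795780335/35184372088832 → NEW=255, ERR=793217913128175/35184372088832
(4,5): OLD=260403726504091247/1125899906842624 → NEW=255, ERR=-26700749740777873/1125899906842624
(4,6): OLD=3904941994366244025/18014398509481984 → NEW=255, ERR=-688729625551661895/18014398509481984
(5,0): OLD=70184931609075/549755813888 → NEW=0, ERR=70184931609075/549755813888
(5,1): OLD=813360128779985/4398046511104 → NEW=255, ERR=-308141731551535/4398046511104
(5,2): OLD=3839877301344647/35184372088832 → NEW=0, ERR=3839877301344647/35184372088832
(5,3): OLD=70084233945291587/281474976710656 → NEW=255, ERR=-1691885115925693/281474976710656
(5,4): OLD=3439830554072678657/18014398509481984 → NEW=255, ERR=-1153841065845227263/18014398509481984
(5,5): OLD=26777643320563192561/144115188075855872 → NEW=255, ERR=-9971729638780054799/144115188075855872
(5,6): OLD=487220978889145530623/2305843009213693952 → NEW=255, ERR=-100768988460346427137/2305843009213693952
Output grid:
  Row 0: ..#####  (2 black, running=2)
  Row 1: .#.#.##  (3 black, running=5)
  Row 2: .#.####  (2 black, running=7)
  Row 3: .#.#.##  (3 black, running=10)
  Row 4: ..#.###  (3 black, running=13)
  Row 5: .#.####  (2 black, running=15)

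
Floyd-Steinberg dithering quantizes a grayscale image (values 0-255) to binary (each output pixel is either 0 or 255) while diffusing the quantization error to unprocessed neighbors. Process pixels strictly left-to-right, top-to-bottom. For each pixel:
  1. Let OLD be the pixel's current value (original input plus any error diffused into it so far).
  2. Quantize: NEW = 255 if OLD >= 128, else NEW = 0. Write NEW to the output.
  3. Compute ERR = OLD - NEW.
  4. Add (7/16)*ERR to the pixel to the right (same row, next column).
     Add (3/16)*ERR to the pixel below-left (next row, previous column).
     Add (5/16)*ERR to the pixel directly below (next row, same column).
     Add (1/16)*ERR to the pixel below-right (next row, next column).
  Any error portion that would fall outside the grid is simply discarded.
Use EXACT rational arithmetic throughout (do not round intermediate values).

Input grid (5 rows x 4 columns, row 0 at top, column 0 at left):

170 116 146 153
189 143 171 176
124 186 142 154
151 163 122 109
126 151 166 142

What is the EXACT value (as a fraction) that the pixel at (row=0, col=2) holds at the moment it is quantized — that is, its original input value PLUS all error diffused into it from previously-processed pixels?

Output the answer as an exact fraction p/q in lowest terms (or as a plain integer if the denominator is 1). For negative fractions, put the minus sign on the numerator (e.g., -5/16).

Answer: 46203/256

Derivation:
(0,0): OLD=170 → NEW=255, ERR=-85
(0,1): OLD=1261/16 → NEW=0, ERR=1261/16
(0,2): OLD=46203/256 → NEW=255, ERR=-19077/256
Target (0,2): original=146, with diffused error = 46203/256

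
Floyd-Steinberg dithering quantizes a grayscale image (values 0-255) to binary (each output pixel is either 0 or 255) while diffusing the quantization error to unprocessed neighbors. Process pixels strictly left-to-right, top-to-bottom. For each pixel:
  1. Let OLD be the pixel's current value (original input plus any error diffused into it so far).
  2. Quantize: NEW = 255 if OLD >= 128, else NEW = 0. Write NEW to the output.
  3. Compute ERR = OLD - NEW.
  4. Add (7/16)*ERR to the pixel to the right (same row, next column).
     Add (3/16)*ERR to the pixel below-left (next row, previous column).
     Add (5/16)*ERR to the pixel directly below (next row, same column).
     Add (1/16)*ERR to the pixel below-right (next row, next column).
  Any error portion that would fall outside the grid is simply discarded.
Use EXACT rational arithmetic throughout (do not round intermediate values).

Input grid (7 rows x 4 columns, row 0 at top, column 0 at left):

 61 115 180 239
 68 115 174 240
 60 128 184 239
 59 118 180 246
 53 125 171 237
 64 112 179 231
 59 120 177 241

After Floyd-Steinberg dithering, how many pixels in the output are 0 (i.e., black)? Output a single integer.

Answer: 11

Derivation:
(0,0): OLD=61 → NEW=0, ERR=61
(0,1): OLD=2267/16 → NEW=255, ERR=-1813/16
(0,2): OLD=33389/256 → NEW=255, ERR=-31891/256
(0,3): OLD=755707/4096 → NEW=255, ERR=-288773/4096
(1,0): OLD=16849/256 → NEW=0, ERR=16849/256
(1,1): OLD=181943/2048 → NEW=0, ERR=181943/2048
(1,2): OLD=10068739/65536 → NEW=255, ERR=-6642941/65536
(1,3): OLD=173891717/1048576 → NEW=255, ERR=-93495163/1048576
(2,0): OLD=3185869/32768 → NEW=0, ERR=3185869/32768
(2,1): OLD=192315295/1048576 → NEW=255, ERR=-75071585/1048576
(2,2): OLD=230342587/2097152 → NEW=0, ERR=230342587/2097152
(2,3): OLD=8484381615/33554432 → NEW=255, ERR=-71998545/33554432
(3,0): OLD=1274380029/16777216 → NEW=0, ERR=1274380029/16777216
(3,1): OLD=41749704227/268435456 → NEW=255, ERR=-26701337053/268435456
(3,2): OLD=712657718749/4294967296 → NEW=255, ERR=-382558941731/4294967296
(3,3): OLD=14652741234315/68719476736 → NEW=255, ERR=-2870725333365/68719476736
(4,0): OLD=249479657849/4294967296 → NEW=0, ERR=249479657849/4294967296
(4,1): OLD=3689374847467/34359738368 → NEW=0, ERR=3689374847467/34359738368
(4,2): OLD=193615302590091/1099511627776 → NEW=255, ERR=-86760162492789/1099511627776
(4,3): OLD=3234433839324733/17592186044416 → NEW=255, ERR=-1251573602001347/17592186044416
(5,0): OLD=56231682945193/549755813888 → NEW=0, ERR=56231682945193/549755813888
(5,1): OLD=3151454678732991/17592186044416 → NEW=255, ERR=-1334552762593089/17592186044416
(5,2): OLD=1007361800297867/8796093022208 → NEW=0, ERR=1007361800297867/8796093022208
(5,3): OLD=71477754214440315/281474976710656 → NEW=255, ERR=-298364846776965/281474976710656
(6,0): OLD=21600434609380317/281474976710656 → NEW=0, ERR=21600434609380317/281474976710656
(6,1): OLD=710368131039208667/4503599627370496 → NEW=255, ERR=-438049773940267813/4503599627370496
(6,2): OLD=11910724916024784397/72057594037927936 → NEW=255, ERR=-6463961563646839283/72057594037927936
(6,3): OLD=240476752528887857499/1152921504606846976 → NEW=255, ERR=-53518231145858121381/1152921504606846976
Output grid:
  Row 0: .###  (1 black, running=1)
  Row 1: ..##  (2 black, running=3)
  Row 2: .#.#  (2 black, running=5)
  Row 3: .###  (1 black, running=6)
  Row 4: ..##  (2 black, running=8)
  Row 5: .#.#  (2 black, running=10)
  Row 6: .###  (1 black, running=11)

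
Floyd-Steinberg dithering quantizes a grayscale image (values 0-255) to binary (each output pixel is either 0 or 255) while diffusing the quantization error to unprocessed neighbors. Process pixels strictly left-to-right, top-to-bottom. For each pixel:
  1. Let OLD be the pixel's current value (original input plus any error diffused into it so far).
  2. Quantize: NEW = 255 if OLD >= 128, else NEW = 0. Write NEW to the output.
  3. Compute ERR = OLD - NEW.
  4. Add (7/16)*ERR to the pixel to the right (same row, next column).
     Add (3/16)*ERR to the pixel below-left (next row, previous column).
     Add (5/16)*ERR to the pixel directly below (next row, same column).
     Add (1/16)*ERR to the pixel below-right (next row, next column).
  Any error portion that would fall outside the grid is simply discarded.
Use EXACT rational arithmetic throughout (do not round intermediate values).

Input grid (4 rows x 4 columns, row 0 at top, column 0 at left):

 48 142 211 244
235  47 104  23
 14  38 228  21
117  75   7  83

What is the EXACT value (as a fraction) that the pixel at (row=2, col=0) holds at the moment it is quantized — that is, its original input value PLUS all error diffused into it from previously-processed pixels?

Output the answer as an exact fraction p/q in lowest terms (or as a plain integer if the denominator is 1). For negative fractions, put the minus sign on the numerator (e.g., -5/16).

Answer: 3197/512

Derivation:
(0,0): OLD=48 → NEW=0, ERR=48
(0,1): OLD=163 → NEW=255, ERR=-92
(0,2): OLD=683/4 → NEW=255, ERR=-337/4
(0,3): OLD=13257/64 → NEW=255, ERR=-3063/64
(1,0): OLD=931/4 → NEW=255, ERR=-89/4
(1,1): OLD=-137/32 → NEW=0, ERR=-137/32
(1,2): OLD=62541/1024 → NEW=0, ERR=62541/1024
(1,3): OLD=483307/16384 → NEW=0, ERR=483307/16384
(2,0): OLD=3197/512 → NEW=0, ERR=3197/512
Target (2,0): original=14, with diffused error = 3197/512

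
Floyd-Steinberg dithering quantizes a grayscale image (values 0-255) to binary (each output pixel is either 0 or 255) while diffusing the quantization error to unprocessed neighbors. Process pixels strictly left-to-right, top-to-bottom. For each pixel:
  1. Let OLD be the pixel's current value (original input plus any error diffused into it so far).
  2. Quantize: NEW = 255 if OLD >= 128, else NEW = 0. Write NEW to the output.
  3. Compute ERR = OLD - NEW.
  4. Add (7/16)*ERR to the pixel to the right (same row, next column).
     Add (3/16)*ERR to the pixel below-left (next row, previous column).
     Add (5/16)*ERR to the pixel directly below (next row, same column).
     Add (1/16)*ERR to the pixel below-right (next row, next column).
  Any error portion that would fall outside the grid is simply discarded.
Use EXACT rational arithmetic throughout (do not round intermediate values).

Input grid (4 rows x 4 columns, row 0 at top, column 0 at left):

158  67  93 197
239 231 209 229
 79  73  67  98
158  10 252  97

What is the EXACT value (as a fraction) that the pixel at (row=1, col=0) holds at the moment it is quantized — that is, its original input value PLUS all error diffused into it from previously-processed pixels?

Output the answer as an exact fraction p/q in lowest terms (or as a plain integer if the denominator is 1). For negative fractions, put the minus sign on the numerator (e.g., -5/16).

(0,0): OLD=158 → NEW=255, ERR=-97
(0,1): OLD=393/16 → NEW=0, ERR=393/16
(0,2): OLD=26559/256 → NEW=0, ERR=26559/256
(0,3): OLD=992825/4096 → NEW=255, ERR=-51655/4096
(1,0): OLD=54603/256 → NEW=255, ERR=-10677/256
Target (1,0): original=239, with diffused error = 54603/256

Answer: 54603/256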